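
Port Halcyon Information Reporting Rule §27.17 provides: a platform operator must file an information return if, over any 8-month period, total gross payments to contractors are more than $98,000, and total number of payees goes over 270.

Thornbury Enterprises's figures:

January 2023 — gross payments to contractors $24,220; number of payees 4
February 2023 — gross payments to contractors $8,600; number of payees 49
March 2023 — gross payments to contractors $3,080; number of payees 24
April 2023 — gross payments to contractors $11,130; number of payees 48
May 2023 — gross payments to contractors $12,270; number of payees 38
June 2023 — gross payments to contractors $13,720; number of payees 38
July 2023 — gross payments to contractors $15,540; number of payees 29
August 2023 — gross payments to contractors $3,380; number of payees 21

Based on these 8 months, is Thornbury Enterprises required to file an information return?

No

Total gross payments to contractors: $24,220 + $8,600 + $3,080 + $11,130 + $12,270 + $13,720 + $15,540 + $3,380 = $91,940 (≤ $98,000).
Total number of payees: 4 + 49 + 24 + 48 + 38 + 38 + 29 + 21 = 251 (≤ 270).
The test is 'and': the rule requires both, and at least one is not exceeded.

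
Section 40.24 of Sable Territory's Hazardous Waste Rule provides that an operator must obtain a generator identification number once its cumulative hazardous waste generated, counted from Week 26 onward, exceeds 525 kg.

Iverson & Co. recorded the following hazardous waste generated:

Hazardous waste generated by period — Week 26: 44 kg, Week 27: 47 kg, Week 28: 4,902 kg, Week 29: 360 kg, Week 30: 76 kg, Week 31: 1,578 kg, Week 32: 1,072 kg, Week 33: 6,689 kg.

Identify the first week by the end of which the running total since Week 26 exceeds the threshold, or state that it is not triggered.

Through Week 26: 44 kg
Through Week 27: 91 kg
Through Week 28: 4,993 kg ← exceeds threshold

Week 28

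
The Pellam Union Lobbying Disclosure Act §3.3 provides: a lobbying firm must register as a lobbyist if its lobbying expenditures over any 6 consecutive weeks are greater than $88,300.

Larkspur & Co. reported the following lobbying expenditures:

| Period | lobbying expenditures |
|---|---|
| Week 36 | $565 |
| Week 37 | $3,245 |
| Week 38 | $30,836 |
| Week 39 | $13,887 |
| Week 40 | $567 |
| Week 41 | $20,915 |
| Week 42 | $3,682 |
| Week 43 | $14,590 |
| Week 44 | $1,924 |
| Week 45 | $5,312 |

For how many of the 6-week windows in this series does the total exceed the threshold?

Week 36–Week 41: $565 + $3,245 + $30,836 + $13,887 + $567 + $20,915 = $70,015 (under)
Week 37–Week 42: $3,245 + $30,836 + $13,887 + $567 + $20,915 + $3,682 = $73,132 (under)
Week 38–Week 43: $30,836 + $13,887 + $567 + $20,915 + $3,682 + $14,590 = $84,477 (under)
Week 39–Week 44: $13,887 + $567 + $20,915 + $3,682 + $14,590 + $1,924 = $55,565 (under)
Week 40–Week 45: $567 + $20,915 + $3,682 + $14,590 + $1,924 + $5,312 = $46,990 (under)
0 windows exceed the threshold.

0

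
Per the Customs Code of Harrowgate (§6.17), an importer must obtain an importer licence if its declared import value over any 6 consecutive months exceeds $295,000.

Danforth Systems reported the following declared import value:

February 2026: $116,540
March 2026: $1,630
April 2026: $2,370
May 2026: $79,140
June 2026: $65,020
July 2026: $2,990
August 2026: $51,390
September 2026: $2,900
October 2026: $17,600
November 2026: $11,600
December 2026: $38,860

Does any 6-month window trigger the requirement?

February 2026–July 2026: $116,540 + $1,630 + $2,370 + $79,140 + $65,020 + $2,990 = $267,690 (under)
March 2026–August 2026: $1,630 + $2,370 + $79,140 + $65,020 + $2,990 + $51,390 = $202,540 (under)
April 2026–September 2026: $2,370 + $79,140 + $65,020 + $2,990 + $51,390 + $2,900 = $203,810 (under)
May 2026–October 2026: $79,140 + $65,020 + $2,990 + $51,390 + $2,900 + $17,600 = $219,040 (under)
June 2026–November 2026: $65,020 + $2,990 + $51,390 + $2,900 + $17,600 + $11,600 = $151,500 (under)
July 2026–December 2026: $2,990 + $51,390 + $2,900 + $17,600 + $11,600 + $38,860 = $125,340 (under)
No window exceeds $295,000.

No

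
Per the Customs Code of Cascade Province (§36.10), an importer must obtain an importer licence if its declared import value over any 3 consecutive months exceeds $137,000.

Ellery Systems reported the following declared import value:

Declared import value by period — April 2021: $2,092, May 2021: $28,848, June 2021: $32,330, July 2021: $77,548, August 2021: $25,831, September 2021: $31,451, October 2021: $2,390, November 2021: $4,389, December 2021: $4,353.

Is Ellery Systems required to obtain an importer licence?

April 2021–June 2021: $2,092 + $28,848 + $32,330 = $63,270 (under)
May 2021–July 2021: $28,848 + $32,330 + $77,548 = $138,726 (over)
June 2021–August 2021: $32,330 + $77,548 + $25,831 = $135,709 (under)
July 2021–September 2021: $77,548 + $25,831 + $31,451 = $134,830 (under)
August 2021–October 2021: $25,831 + $31,451 + $2,390 = $59,672 (under)
September 2021–November 2021: $31,451 + $2,390 + $4,389 = $38,230 (under)
October 2021–December 2021: $2,390 + $4,389 + $4,353 = $11,132 (under)
At least one window exceeds $137,000.

Yes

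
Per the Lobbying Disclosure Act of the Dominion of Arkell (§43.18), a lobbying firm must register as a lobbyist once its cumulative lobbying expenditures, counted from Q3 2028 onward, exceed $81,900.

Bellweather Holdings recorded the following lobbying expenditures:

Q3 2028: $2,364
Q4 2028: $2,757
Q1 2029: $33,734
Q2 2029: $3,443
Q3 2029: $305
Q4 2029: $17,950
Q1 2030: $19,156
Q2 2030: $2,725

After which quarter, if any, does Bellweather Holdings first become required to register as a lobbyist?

Q2 2030

Through Q3 2028: $2,364
Through Q4 2028: $5,121
Through Q1 2029: $38,855
Through Q2 2029: $42,298
Through Q3 2029: $42,603
Through Q4 2029: $60,553
Through Q1 2030: $79,709
Through Q2 2030: $82,434 ← exceeds threshold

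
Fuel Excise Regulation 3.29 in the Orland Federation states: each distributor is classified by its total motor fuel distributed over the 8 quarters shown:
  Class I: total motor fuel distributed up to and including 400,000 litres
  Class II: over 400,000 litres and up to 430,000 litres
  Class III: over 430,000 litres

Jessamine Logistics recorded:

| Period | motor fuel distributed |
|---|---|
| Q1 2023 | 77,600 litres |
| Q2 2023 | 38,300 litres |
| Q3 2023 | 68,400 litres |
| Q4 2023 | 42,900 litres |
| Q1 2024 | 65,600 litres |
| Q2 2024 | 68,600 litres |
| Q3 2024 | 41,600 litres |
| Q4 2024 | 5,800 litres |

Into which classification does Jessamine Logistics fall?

Class II

Total motor fuel distributed: 77,600 litres + 38,300 litres + 68,400 litres + 42,900 litres + 65,600 litres + 68,600 litres + 41,600 litres + 5,800 litres = 408,800 litres.
400,000 litres < 408,800 litres ≤ 430,000 litres, so Class II applies.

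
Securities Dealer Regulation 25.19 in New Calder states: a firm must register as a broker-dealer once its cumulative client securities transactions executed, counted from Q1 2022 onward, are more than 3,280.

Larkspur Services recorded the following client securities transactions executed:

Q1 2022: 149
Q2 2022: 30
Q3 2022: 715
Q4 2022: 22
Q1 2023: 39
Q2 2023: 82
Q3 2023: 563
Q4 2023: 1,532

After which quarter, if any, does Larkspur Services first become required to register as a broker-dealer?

Not triggered

Through Q1 2022: 149
Through Q2 2022: 179
Through Q3 2022: 894
Through Q4 2022: 916
Through Q1 2023: 955
Through Q2 2023: 1,037
Through Q3 2023: 1,600
Through Q4 2023: 3,132
Final cumulative total 3,132 ≤ 3,280; the threshold is never exceeded.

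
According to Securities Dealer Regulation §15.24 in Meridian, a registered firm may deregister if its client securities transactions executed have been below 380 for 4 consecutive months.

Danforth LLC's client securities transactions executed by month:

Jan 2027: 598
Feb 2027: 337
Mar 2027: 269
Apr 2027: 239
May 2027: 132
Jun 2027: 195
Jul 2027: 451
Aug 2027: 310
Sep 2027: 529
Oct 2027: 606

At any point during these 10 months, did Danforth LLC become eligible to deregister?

Months below 380: Feb 2027, Mar 2027, Apr 2027, May 2027, Jun 2027, Aug 2027.
Longest run of consecutive months below the threshold: 5.
5 ≥ 4, so Danforth LLC became eligible.

Yes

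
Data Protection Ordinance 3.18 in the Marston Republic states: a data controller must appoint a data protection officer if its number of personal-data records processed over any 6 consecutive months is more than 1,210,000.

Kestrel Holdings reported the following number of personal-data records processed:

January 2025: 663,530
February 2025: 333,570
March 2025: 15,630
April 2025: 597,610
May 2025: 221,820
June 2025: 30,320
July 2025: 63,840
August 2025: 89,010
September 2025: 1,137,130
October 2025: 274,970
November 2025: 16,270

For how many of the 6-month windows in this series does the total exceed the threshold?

January 2025–June 2025: 663,530 + 333,570 + 15,630 + 597,610 + 221,820 + 30,320 = 1,862,480 (over)
February 2025–July 2025: 333,570 + 15,630 + 597,610 + 221,820 + 30,320 + 63,840 = 1,262,790 (over)
March 2025–August 2025: 15,630 + 597,610 + 221,820 + 30,320 + 63,840 + 89,010 = 1,018,230 (under)
April 2025–September 2025: 597,610 + 221,820 + 30,320 + 63,840 + 89,010 + 1,137,130 = 2,139,730 (over)
May 2025–October 2025: 221,820 + 30,320 + 63,840 + 89,010 + 1,137,130 + 274,970 = 1,817,090 (over)
June 2025–November 2025: 30,320 + 63,840 + 89,010 + 1,137,130 + 274,970 + 16,270 = 1,611,540 (over)
5 windows exceed the threshold.

5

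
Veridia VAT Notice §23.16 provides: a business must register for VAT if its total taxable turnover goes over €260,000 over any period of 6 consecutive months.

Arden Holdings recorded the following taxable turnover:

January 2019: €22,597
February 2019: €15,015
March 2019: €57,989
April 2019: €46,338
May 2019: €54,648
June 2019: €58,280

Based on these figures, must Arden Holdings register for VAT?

Total taxable turnover: €22,597 + €15,015 + €57,989 + €46,338 + €54,648 + €58,280 = €254,867.
€254,867 ≤ €260,000, so the threshold is not exceeded.

No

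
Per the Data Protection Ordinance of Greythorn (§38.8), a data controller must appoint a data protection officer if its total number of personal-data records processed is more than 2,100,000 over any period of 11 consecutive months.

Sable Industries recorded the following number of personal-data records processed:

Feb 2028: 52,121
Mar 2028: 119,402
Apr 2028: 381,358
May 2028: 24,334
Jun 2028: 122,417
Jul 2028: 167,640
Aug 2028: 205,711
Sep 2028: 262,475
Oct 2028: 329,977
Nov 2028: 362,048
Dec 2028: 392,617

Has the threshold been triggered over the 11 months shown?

Total number of personal-data records processed: 52,121 + 119,402 + 381,358 + 24,334 + 122,417 + 167,640 + 205,711 + 262,475 + 329,977 + 362,048 + 392,617 = 2,420,100.
2,420,100 > 2,100,000, so the threshold is exceeded.

Yes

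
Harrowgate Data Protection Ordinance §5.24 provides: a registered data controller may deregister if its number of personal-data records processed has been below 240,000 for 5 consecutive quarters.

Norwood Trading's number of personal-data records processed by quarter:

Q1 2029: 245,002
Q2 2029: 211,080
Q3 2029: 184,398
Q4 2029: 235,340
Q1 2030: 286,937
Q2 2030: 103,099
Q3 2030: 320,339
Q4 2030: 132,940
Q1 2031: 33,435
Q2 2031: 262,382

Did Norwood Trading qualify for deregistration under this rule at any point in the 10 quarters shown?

No

Quarters below 240,000: Q2 2029, Q3 2029, Q4 2029, Q2 2030, Q4 2030, Q1 2031.
Longest run of consecutive quarters below the threshold: 3.
3 < 5, so Norwood Trading never became eligible.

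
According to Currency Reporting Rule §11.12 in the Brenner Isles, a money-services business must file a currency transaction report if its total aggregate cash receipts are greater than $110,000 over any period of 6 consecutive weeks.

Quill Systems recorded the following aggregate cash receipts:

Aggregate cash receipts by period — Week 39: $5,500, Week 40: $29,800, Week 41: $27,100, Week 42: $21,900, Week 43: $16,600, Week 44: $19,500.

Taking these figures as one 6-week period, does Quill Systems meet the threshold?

Yes

Total aggregate cash receipts: $5,500 + $29,800 + $27,100 + $21,900 + $16,600 + $19,500 = $120,400.
$120,400 > $110,000, so the threshold is exceeded.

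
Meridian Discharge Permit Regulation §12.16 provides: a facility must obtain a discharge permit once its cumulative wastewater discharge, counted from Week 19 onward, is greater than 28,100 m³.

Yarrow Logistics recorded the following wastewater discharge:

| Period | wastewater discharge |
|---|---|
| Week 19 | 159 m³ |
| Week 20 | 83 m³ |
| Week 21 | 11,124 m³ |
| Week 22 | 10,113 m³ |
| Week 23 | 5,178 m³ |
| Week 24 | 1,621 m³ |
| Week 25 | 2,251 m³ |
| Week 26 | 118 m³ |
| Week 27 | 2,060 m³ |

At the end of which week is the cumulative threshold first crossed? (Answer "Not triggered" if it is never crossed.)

Week 24

Through Week 19: 159 m³
Through Week 20: 242 m³
Through Week 21: 11,366 m³
Through Week 22: 21,479 m³
Through Week 23: 26,657 m³
Through Week 24: 28,278 m³ ← exceeds threshold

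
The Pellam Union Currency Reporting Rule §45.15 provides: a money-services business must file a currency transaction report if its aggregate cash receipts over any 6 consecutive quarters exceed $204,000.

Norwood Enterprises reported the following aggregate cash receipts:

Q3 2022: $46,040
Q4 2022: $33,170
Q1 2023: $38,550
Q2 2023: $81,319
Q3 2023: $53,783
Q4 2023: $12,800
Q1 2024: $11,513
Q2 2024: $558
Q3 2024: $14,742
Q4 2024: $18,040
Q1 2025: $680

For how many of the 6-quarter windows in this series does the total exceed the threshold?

Q3 2022–Q4 2023: $46,040 + $33,170 + $38,550 + $81,319 + $53,783 + $12,800 = $265,662 (over)
Q4 2022–Q1 2024: $33,170 + $38,550 + $81,319 + $53,783 + $12,800 + $11,513 = $231,135 (over)
Q1 2023–Q2 2024: $38,550 + $81,319 + $53,783 + $12,800 + $11,513 + $558 = $198,523 (under)
Q2 2023–Q3 2024: $81,319 + $53,783 + $12,800 + $11,513 + $558 + $14,742 = $174,715 (under)
Q3 2023–Q4 2024: $53,783 + $12,800 + $11,513 + $558 + $14,742 + $18,040 = $111,436 (under)
Q4 2023–Q1 2025: $12,800 + $11,513 + $558 + $14,742 + $18,040 + $680 = $58,333 (under)
2 windows exceed the threshold.

2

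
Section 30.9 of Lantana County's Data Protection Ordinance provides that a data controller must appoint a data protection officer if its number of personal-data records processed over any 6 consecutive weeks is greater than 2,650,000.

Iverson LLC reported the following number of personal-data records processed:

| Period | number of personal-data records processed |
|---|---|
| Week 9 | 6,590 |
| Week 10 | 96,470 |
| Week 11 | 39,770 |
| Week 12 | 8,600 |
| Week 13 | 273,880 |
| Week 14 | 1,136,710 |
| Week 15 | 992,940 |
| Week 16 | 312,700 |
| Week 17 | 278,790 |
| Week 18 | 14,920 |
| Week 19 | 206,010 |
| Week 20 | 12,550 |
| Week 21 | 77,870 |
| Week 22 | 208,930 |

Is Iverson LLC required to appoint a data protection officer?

Yes

Week 9–Week 14: 6,590 + 96,470 + 39,770 + 8,600 + 273,880 + 1,136,710 = 1,562,020 (under)
Week 10–Week 15: 96,470 + 39,770 + 8,600 + 273,880 + 1,136,710 + 992,940 = 2,548,370 (under)
Week 11–Week 16: 39,770 + 8,600 + 273,880 + 1,136,710 + 992,940 + 312,700 = 2,764,600 (over)
Week 12–Week 17: 8,600 + 273,880 + 1,136,710 + 992,940 + 312,700 + 278,790 = 3,003,620 (over)
Week 13–Week 18: 273,880 + 1,136,710 + 992,940 + 312,700 + 278,790 + 14,920 = 3,009,940 (over)
Week 14–Week 19: 1,136,710 + 992,940 + 312,700 + 278,790 + 14,920 + 206,010 = 2,942,070 (over)
Week 15–Week 20: 992,940 + 312,700 + 278,790 + 14,920 + 206,010 + 12,550 = 1,817,910 (under)
Week 16–Week 21: 312,700 + 278,790 + 14,920 + 206,010 + 12,550 + 77,870 = 902,840 (under)
Week 17–Week 22: 278,790 + 14,920 + 206,010 + 12,550 + 77,870 + 208,930 = 799,070 (under)
At least one window exceeds 2,650,000.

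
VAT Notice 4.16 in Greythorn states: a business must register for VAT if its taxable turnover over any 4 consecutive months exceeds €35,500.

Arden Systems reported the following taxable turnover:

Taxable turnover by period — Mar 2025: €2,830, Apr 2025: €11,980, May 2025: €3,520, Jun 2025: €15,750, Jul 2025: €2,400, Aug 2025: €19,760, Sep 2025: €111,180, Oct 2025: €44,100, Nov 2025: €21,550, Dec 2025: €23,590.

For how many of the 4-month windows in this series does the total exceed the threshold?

Mar 2025–Jun 2025: €2,830 + €11,980 + €3,520 + €15,750 = €34,080 (under)
Apr 2025–Jul 2025: €11,980 + €3,520 + €15,750 + €2,400 = €33,650 (under)
May 2025–Aug 2025: €3,520 + €15,750 + €2,400 + €19,760 = €41,430 (over)
Jun 2025–Sep 2025: €15,750 + €2,400 + €19,760 + €111,180 = €149,090 (over)
Jul 2025–Oct 2025: €2,400 + €19,760 + €111,180 + €44,100 = €177,440 (over)
Aug 2025–Nov 2025: €19,760 + €111,180 + €44,100 + €21,550 = €196,590 (over)
Sep 2025–Dec 2025: €111,180 + €44,100 + €21,550 + €23,590 = €200,420 (over)
5 windows exceed the threshold.

5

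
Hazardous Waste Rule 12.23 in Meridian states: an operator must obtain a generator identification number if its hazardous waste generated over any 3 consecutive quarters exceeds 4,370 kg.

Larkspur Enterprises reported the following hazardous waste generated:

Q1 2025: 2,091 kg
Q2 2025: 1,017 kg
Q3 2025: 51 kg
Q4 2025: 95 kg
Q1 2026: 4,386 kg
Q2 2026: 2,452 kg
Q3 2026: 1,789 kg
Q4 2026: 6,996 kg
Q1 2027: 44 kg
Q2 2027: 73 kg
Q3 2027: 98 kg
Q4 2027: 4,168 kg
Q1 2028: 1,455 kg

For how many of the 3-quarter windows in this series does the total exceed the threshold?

Q1 2025–Q3 2025: 2,091 kg + 1,017 kg + 51 kg = 3,159 kg (under)
Q2 2025–Q4 2025: 1,017 kg + 51 kg + 95 kg = 1,163 kg (under)
Q3 2025–Q1 2026: 51 kg + 95 kg + 4,386 kg = 4,532 kg (over)
Q4 2025–Q2 2026: 95 kg + 4,386 kg + 2,452 kg = 6,933 kg (over)
Q1 2026–Q3 2026: 4,386 kg + 2,452 kg + 1,789 kg = 8,627 kg (over)
Q2 2026–Q4 2026: 2,452 kg + 1,789 kg + 6,996 kg = 11,237 kg (over)
Q3 2026–Q1 2027: 1,789 kg + 6,996 kg + 44 kg = 8,829 kg (over)
Q4 2026–Q2 2027: 6,996 kg + 44 kg + 73 kg = 7,113 kg (over)
Q1 2027–Q3 2027: 44 kg + 73 kg + 98 kg = 215 kg (under)
Q2 2027–Q4 2027: 73 kg + 98 kg + 4,168 kg = 4,339 kg (under)
Q3 2027–Q1 2028: 98 kg + 4,168 kg + 1,455 kg = 5,721 kg (over)
7 windows exceed the threshold.

7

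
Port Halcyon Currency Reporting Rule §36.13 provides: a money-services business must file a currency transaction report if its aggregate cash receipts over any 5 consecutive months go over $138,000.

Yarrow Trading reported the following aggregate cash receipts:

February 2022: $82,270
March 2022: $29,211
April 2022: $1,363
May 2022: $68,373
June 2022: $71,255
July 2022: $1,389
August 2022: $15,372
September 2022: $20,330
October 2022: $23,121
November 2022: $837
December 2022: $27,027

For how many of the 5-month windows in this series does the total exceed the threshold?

February 2022–June 2022: $82,270 + $29,211 + $1,363 + $68,373 + $71,255 = $252,472 (over)
March 2022–July 2022: $29,211 + $1,363 + $68,373 + $71,255 + $1,389 = $171,591 (over)
April 2022–August 2022: $1,363 + $68,373 + $71,255 + $1,389 + $15,372 = $157,752 (over)
May 2022–September 2022: $68,373 + $71,255 + $1,389 + $15,372 + $20,330 = $176,719 (over)
June 2022–October 2022: $71,255 + $1,389 + $15,372 + $20,330 + $23,121 = $131,467 (under)
July 2022–November 2022: $1,389 + $15,372 + $20,330 + $23,121 + $837 = $61,049 (under)
August 2022–December 2022: $15,372 + $20,330 + $23,121 + $837 + $27,027 = $86,687 (under)
4 windows exceed the threshold.

4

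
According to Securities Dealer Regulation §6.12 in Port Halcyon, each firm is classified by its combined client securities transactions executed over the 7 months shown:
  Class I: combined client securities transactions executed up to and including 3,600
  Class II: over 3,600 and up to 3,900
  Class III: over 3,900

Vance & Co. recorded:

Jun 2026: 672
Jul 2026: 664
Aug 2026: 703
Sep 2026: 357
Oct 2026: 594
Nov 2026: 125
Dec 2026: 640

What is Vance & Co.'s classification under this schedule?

Combined client securities transactions executed: 672 + 664 + 703 + 357 + 594 + 125 + 640 = 3,755.
3,600 < 3,755 ≤ 3,900, so Class II applies.

Class II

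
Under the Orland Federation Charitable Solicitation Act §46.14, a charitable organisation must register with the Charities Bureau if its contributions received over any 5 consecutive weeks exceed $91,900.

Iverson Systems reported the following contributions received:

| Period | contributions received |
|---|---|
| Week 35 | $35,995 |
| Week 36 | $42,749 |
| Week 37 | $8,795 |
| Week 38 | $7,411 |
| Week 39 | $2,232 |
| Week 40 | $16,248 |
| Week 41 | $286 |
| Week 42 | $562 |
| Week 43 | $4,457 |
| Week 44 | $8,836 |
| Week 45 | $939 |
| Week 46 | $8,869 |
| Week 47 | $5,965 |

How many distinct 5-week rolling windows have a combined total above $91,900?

1

Week 35–Week 39: $35,995 + $42,749 + $8,795 + $7,411 + $2,232 = $97,182 (over)
Week 36–Week 40: $42,749 + $8,795 + $7,411 + $2,232 + $16,248 = $77,435 (under)
Week 37–Week 41: $8,795 + $7,411 + $2,232 + $16,248 + $286 = $34,972 (under)
Week 38–Week 42: $7,411 + $2,232 + $16,248 + $286 + $562 = $26,739 (under)
Week 39–Week 43: $2,232 + $16,248 + $286 + $562 + $4,457 = $23,785 (under)
Week 40–Week 44: $16,248 + $286 + $562 + $4,457 + $8,836 = $30,389 (under)
Week 41–Week 45: $286 + $562 + $4,457 + $8,836 + $939 = $15,080 (under)
Week 42–Week 46: $562 + $4,457 + $8,836 + $939 + $8,869 = $23,663 (under)
Week 43–Week 47: $4,457 + $8,836 + $939 + $8,869 + $5,965 = $29,066 (under)
1 window exceeds the threshold.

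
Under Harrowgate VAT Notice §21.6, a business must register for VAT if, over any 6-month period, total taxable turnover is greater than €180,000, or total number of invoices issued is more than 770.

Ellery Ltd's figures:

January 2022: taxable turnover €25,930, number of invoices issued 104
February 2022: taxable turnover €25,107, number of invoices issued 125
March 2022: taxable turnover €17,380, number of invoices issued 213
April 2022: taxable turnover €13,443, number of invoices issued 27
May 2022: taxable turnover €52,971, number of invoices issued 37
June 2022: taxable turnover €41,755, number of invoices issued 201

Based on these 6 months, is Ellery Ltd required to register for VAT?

Total taxable turnover: €25,930 + €25,107 + €17,380 + €13,443 + €52,971 + €41,755 = €176,586 (≤ €180,000).
Total number of invoices issued: 104 + 125 + 213 + 27 + 37 + 201 = 707 (≤ 770).
The test is 'or': neither threshold is exceeded.

No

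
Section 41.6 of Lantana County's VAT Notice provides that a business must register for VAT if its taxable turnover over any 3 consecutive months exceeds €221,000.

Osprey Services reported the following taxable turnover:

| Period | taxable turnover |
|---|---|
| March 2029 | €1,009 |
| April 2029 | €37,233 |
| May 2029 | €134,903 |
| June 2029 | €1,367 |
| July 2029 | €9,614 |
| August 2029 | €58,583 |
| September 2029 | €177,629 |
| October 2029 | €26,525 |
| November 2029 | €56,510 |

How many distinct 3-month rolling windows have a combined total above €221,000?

3

March 2029–May 2029: €1,009 + €37,233 + €134,903 = €173,145 (under)
April 2029–June 2029: €37,233 + €134,903 + €1,367 = €173,503 (under)
May 2029–July 2029: €134,903 + €1,367 + €9,614 = €145,884 (under)
June 2029–August 2029: €1,367 + €9,614 + €58,583 = €69,564 (under)
July 2029–September 2029: €9,614 + €58,583 + €177,629 = €245,826 (over)
August 2029–October 2029: €58,583 + €177,629 + €26,525 = €262,737 (over)
September 2029–November 2029: €177,629 + €26,525 + €56,510 = €260,664 (over)
3 windows exceed the threshold.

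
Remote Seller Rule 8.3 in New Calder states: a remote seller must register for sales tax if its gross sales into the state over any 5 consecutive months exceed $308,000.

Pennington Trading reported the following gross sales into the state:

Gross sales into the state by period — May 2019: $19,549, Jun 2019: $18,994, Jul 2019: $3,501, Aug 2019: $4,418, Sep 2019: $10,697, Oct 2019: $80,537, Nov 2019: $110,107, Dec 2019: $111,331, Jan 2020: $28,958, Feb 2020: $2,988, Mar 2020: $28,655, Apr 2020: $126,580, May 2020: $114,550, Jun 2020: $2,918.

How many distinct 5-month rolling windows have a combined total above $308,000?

May 2019–Sep 2019: $19,549 + $18,994 + $3,501 + $4,418 + $10,697 = $57,159 (under)
Jun 2019–Oct 2019: $18,994 + $3,501 + $4,418 + $10,697 + $80,537 = $118,147 (under)
Jul 2019–Nov 2019: $3,501 + $4,418 + $10,697 + $80,537 + $110,107 = $209,260 (under)
Aug 2019–Dec 2019: $4,418 + $10,697 + $80,537 + $110,107 + $111,331 = $317,090 (over)
Sep 2019–Jan 2020: $10,697 + $80,537 + $110,107 + $111,331 + $28,958 = $341,630 (over)
Oct 2019–Feb 2020: $80,537 + $110,107 + $111,331 + $28,958 + $2,988 = $333,921 (over)
Nov 2019–Mar 2020: $110,107 + $111,331 + $28,958 + $2,988 + $28,655 = $282,039 (under)
Dec 2019–Apr 2020: $111,331 + $28,958 + $2,988 + $28,655 + $126,580 = $298,512 (under)
Jan 2020–May 2020: $28,958 + $2,988 + $28,655 + $126,580 + $114,550 = $301,731 (under)
Feb 2020–Jun 2020: $2,988 + $28,655 + $126,580 + $114,550 + $2,918 = $275,691 (under)
3 windows exceed the threshold.

3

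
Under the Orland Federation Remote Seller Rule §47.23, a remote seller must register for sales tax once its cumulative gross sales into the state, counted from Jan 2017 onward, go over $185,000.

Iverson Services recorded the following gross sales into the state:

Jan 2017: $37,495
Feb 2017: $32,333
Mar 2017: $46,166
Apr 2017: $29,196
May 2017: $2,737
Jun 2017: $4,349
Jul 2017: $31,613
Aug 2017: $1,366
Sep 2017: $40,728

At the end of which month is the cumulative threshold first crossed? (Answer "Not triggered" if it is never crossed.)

Through Jan 2017: $37,495
Through Feb 2017: $69,828
Through Mar 2017: $115,994
Through Apr 2017: $145,190
Through May 2017: $147,927
Through Jun 2017: $152,276
Through Jul 2017: $183,889
Through Aug 2017: $185,255 ← exceeds threshold

Aug 2017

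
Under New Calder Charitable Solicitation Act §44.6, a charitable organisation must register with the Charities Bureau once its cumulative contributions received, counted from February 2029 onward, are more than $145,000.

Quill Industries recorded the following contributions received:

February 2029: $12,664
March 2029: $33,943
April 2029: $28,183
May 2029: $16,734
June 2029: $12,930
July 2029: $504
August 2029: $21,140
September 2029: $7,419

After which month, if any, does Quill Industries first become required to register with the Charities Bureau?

Not triggered

Through February 2029: $12,664
Through March 2029: $46,607
Through April 2029: $74,790
Through May 2029: $91,524
Through June 2029: $104,454
Through July 2029: $104,958
Through August 2029: $126,098
Through September 2029: $133,517
Final cumulative total $133,517 ≤ $145,000; the threshold is never exceeded.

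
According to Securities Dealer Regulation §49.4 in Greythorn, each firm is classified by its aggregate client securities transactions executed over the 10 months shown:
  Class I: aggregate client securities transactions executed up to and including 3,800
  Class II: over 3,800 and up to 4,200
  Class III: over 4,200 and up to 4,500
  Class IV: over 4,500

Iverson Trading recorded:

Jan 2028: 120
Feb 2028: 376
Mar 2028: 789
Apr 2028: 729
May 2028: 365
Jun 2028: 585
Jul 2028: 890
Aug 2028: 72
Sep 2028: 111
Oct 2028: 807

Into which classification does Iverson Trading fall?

Aggregate client securities transactions executed: 120 + 376 + 789 + 729 + 365 + 585 + 890 + 72 + 111 + 807 = 4,844.
4,844 > 4,500, so Class IV applies.

Class IV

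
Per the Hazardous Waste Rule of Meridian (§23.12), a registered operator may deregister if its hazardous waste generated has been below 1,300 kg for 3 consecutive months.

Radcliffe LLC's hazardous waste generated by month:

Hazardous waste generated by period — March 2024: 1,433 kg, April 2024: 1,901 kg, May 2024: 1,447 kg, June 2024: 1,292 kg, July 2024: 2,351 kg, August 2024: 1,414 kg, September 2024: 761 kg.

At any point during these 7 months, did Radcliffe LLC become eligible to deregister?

Months below 1,300 kg: June 2024, September 2024.
Longest run of consecutive months below the threshold: 1.
1 < 3, so Radcliffe LLC never became eligible.

No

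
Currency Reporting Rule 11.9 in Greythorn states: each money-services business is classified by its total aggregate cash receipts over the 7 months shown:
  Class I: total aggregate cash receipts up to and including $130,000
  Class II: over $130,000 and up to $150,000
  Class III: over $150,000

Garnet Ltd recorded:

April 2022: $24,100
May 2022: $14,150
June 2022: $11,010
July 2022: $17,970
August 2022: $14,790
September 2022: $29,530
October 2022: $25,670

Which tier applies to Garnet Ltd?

Class II

Total aggregate cash receipts: $24,100 + $14,150 + $11,010 + $17,970 + $14,790 + $29,530 + $25,670 = $137,220.
$130,000 < $137,220 ≤ $150,000, so Class II applies.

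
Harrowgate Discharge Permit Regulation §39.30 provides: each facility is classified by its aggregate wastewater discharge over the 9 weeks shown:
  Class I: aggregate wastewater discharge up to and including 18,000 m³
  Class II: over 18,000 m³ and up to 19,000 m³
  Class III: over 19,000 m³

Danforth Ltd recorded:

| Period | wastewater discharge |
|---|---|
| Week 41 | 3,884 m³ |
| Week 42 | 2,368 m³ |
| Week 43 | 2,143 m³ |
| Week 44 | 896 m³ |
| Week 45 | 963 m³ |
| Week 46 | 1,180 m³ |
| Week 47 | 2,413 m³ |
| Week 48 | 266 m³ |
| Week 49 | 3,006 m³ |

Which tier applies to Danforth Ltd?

Aggregate wastewater discharge: 3,884 m³ + 2,368 m³ + 2,143 m³ + 896 m³ + 963 m³ + 1,180 m³ + 2,413 m³ + 266 m³ + 3,006 m³ = 17,119 m³.
17,119 m³ ≤ 18,000 m³, so Class I applies.

Class I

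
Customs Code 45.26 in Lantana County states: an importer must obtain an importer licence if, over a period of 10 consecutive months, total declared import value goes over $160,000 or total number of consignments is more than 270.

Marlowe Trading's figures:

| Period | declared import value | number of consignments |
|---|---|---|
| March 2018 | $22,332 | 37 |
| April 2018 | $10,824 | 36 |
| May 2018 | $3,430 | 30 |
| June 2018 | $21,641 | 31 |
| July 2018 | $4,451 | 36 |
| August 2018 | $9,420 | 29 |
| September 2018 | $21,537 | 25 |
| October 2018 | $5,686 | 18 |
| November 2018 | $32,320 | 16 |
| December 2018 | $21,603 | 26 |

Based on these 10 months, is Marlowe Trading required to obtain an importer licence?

Yes

Total declared import value: $22,332 + $10,824 + $3,430 + $21,641 + $4,451 + $9,420 + $21,537 + $5,686 + $32,320 + $21,603 = $153,244 (≤ $160,000).
Total number of consignments: 37 + 36 + 30 + 31 + 36 + 29 + 25 + 18 + 16 + 26 = 284 (> 270).
The test is 'or': at least one threshold is exceeded.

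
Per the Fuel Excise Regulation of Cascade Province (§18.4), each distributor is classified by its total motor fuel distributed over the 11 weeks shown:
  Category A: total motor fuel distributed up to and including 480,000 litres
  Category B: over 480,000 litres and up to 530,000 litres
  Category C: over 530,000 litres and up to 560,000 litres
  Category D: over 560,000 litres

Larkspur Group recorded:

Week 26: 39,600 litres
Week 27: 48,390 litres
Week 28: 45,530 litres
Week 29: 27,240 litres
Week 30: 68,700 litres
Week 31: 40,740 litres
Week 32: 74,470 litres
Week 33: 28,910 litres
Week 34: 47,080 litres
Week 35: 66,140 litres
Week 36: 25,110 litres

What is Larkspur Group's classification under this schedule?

Total motor fuel distributed: 39,600 litres + 48,390 litres + 45,530 litres + 27,240 litres + 68,700 litres + 40,740 litres + 74,470 litres + 28,910 litres + 47,080 litres + 66,140 litres + 25,110 litres = 511,910 litres.
480,000 litres < 511,910 litres ≤ 530,000 litres, so Category B applies.

Category B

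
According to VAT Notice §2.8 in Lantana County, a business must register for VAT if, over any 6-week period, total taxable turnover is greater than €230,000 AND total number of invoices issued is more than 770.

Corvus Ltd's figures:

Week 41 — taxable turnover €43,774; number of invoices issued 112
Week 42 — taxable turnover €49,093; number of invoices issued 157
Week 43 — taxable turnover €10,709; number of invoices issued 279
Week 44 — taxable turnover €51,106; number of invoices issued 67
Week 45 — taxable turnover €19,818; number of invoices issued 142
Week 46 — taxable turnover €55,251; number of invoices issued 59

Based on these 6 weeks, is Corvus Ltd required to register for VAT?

No

Total taxable turnover: €43,774 + €49,093 + €10,709 + €51,106 + €19,818 + €55,251 = €229,751 (≤ €230,000).
Total number of invoices issued: 112 + 157 + 279 + 67 + 142 + 59 = 816 (> 770).
The test is 'and': the rule requires both, and at least one is not exceeded.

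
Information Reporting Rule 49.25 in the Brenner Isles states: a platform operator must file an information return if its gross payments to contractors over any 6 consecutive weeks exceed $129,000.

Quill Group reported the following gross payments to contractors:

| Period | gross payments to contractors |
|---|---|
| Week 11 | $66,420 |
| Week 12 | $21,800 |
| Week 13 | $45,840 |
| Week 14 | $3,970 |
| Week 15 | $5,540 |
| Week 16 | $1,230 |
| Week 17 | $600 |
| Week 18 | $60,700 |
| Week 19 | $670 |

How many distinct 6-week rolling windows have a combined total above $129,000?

1

Week 11–Week 16: $66,420 + $21,800 + $45,840 + $3,970 + $5,540 + $1,230 = $144,800 (over)
Week 12–Week 17: $21,800 + $45,840 + $3,970 + $5,540 + $1,230 + $600 = $78,980 (under)
Week 13–Week 18: $45,840 + $3,970 + $5,540 + $1,230 + $600 + $60,700 = $117,880 (under)
Week 14–Week 19: $3,970 + $5,540 + $1,230 + $600 + $60,700 + $670 = $72,710 (under)
1 window exceeds the threshold.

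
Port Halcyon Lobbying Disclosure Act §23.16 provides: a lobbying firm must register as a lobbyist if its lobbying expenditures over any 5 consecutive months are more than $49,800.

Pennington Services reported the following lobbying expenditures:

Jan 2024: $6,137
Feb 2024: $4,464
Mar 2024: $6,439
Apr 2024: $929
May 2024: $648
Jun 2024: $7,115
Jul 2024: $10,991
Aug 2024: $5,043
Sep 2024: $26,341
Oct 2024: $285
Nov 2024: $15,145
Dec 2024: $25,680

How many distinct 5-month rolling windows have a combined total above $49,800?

Jan 2024–May 2024: $6,137 + $4,464 + $6,439 + $929 + $648 = $18,617 (under)
Feb 2024–Jun 2024: $4,464 + $6,439 + $929 + $648 + $7,115 = $19,595 (under)
Mar 2024–Jul 2024: $6,439 + $929 + $648 + $7,115 + $10,991 = $26,122 (under)
Apr 2024–Aug 2024: $929 + $648 + $7,115 + $10,991 + $5,043 = $24,726 (under)
May 2024–Sep 2024: $648 + $7,115 + $10,991 + $5,043 + $26,341 = $50,138 (over)
Jun 2024–Oct 2024: $7,115 + $10,991 + $5,043 + $26,341 + $285 = $49,775 (under)
Jul 2024–Nov 2024: $10,991 + $5,043 + $26,341 + $285 + $15,145 = $57,805 (over)
Aug 2024–Dec 2024: $5,043 + $26,341 + $285 + $15,145 + $25,680 = $72,494 (over)
3 windows exceed the threshold.

3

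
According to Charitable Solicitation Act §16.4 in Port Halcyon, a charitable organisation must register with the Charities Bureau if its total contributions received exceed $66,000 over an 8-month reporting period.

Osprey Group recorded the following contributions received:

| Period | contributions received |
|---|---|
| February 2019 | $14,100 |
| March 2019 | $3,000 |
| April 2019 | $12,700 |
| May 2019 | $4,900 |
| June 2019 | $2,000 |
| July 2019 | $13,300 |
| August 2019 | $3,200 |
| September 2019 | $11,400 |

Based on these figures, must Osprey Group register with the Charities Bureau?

No

Total contributions received: $14,100 + $3,000 + $12,700 + $4,900 + $2,000 + $13,300 + $3,200 + $11,400 = $64,600.
$64,600 ≤ $66,000, so the threshold is not exceeded.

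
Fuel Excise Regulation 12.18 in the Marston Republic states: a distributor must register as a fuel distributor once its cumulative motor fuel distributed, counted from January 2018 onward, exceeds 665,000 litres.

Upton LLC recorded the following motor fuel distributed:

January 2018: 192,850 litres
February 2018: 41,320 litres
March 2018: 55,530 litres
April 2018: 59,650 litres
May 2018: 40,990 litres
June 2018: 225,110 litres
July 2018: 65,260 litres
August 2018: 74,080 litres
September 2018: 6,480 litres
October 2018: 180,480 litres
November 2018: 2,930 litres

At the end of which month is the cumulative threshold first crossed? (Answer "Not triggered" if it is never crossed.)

July 2018

Through January 2018: 192,850 litres
Through February 2018: 234,170 litres
Through March 2018: 289,700 litres
Through April 2018: 349,350 litres
Through May 2018: 390,340 litres
Through June 2018: 615,450 litres
Through July 2018: 680,710 litres ← exceeds threshold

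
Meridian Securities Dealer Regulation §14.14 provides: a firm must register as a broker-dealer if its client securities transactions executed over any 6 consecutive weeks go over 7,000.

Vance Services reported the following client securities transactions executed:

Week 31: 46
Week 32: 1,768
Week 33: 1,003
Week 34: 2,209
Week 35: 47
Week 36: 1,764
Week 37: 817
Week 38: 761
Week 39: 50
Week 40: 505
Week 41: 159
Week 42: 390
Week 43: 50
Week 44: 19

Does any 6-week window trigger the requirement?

Week 31–Week 36: 46 + 1,768 + 1,003 + 2,209 + 47 + 1,764 = 6,837 (under)
Week 32–Week 37: 1,768 + 1,003 + 2,209 + 47 + 1,764 + 817 = 7,608 (over)
Week 33–Week 38: 1,003 + 2,209 + 47 + 1,764 + 817 + 761 = 6,601 (under)
Week 34–Week 39: 2,209 + 47 + 1,764 + 817 + 761 + 50 = 5,648 (under)
Week 35–Week 40: 47 + 1,764 + 817 + 761 + 50 + 505 = 3,944 (under)
Week 36–Week 41: 1,764 + 817 + 761 + 50 + 505 + 159 = 4,056 (under)
Week 37–Week 42: 817 + 761 + 50 + 505 + 159 + 390 = 2,682 (under)
Week 38–Week 43: 761 + 50 + 505 + 159 + 390 + 50 = 1,915 (under)
Week 39–Week 44: 50 + 505 + 159 + 390 + 50 + 19 = 1,173 (under)
At least one window exceeds 7,000.

Yes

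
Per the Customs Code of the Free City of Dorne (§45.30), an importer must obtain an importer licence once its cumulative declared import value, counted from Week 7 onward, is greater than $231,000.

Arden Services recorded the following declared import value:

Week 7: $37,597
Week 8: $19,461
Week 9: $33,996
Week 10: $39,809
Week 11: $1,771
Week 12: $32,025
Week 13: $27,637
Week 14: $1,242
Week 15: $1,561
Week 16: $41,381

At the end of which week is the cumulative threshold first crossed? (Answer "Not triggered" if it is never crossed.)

Week 16

Through Week 7: $37,597
Through Week 8: $57,058
Through Week 9: $91,054
Through Week 10: $130,863
Through Week 11: $132,634
Through Week 12: $164,659
Through Week 13: $192,296
Through Week 14: $193,538
Through Week 15: $195,099
Through Week 16: $236,480 ← exceeds threshold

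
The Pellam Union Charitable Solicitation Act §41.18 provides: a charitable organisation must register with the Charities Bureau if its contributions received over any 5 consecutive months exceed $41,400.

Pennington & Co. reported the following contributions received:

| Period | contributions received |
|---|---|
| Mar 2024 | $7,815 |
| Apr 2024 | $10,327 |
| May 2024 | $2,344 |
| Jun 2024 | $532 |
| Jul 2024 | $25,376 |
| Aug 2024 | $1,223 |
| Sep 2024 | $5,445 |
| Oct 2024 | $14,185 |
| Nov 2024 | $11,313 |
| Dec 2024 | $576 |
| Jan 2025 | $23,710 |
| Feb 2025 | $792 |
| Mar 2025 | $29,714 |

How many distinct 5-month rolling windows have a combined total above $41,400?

Mar 2024–Jul 2024: $7,815 + $10,327 + $2,344 + $532 + $25,376 = $46,394 (over)
Apr 2024–Aug 2024: $10,327 + $2,344 + $532 + $25,376 + $1,223 = $39,802 (under)
May 2024–Sep 2024: $2,344 + $532 + $25,376 + $1,223 + $5,445 = $34,920 (under)
Jun 2024–Oct 2024: $532 + $25,376 + $1,223 + $5,445 + $14,185 = $46,761 (over)
Jul 2024–Nov 2024: $25,376 + $1,223 + $5,445 + $14,185 + $11,313 = $57,542 (over)
Aug 2024–Dec 2024: $1,223 + $5,445 + $14,185 + $11,313 + $576 = $32,742 (under)
Sep 2024–Jan 2025: $5,445 + $14,185 + $11,313 + $576 + $23,710 = $55,229 (over)
Oct 2024–Feb 2025: $14,185 + $11,313 + $576 + $23,710 + $792 = $50,576 (over)
Nov 2024–Mar 2025: $11,313 + $576 + $23,710 + $792 + $29,714 = $66,105 (over)
6 windows exceed the threshold.

6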